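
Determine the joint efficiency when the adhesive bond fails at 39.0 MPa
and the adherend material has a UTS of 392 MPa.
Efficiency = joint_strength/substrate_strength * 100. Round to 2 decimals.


Joint efficiency = 39.0 / 392 * 100
= 9.95%

9.95


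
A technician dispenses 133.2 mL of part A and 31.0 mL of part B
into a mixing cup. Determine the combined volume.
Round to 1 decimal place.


Combined volume = 133.2 + 31.0
= 164.2 mL

164.2


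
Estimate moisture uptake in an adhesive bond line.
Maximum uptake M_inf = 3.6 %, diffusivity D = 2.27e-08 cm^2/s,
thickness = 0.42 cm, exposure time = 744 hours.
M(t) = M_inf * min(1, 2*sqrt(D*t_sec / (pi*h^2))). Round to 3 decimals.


Convert time: 744 h = 2678400 s
ratio = min(1, 2*sqrt(2.27e-08*2678400/(pi*0.42^2)))
= 0.662455
M(t) = 3.6 * 0.662455 = 2.385%

2.385


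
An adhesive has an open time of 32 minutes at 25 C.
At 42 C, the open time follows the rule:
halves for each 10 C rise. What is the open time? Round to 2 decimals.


Factor = 2^((42-25)/10) = 3.2490
Open time = 32 / 3.2490 = 9.85 min

9.85


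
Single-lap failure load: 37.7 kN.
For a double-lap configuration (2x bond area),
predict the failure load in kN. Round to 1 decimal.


Failure load = 37.7 * 2 = 75.4 kN

75.4


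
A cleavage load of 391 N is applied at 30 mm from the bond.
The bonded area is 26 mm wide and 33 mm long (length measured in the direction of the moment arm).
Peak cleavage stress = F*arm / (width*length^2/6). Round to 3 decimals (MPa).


Moment = 391 * 30 = 11730 N*mm
Section modulus = 26 * 1089 / 6 = 28314 / 6 mm^3
Stress = 11730 / (28314 / 6) = 70380 / 28314
= 2.486 MPa

2.486


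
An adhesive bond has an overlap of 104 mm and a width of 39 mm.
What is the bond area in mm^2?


Bond area = overlap * width
= 104 * 39
= 4056 mm^2

4056


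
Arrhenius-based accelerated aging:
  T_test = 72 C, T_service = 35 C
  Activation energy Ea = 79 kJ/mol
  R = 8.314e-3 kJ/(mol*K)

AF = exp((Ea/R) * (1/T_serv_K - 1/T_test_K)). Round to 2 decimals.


T_test_K = 345.15, T_serv_K = 308.15
AF = exp((79/8.314e-3) * (1/308.15 - 1/345.15))
= 27.26

27.26


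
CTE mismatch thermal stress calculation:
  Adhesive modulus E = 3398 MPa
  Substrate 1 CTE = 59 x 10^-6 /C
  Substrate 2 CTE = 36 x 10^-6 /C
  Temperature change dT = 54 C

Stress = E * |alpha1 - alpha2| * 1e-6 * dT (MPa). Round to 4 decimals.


delta_alpha = |59 - 36| = 23 x 10^-6/C
Stress = 3398 * 23e-6 * 54
= 4.2203 MPa

4.2203


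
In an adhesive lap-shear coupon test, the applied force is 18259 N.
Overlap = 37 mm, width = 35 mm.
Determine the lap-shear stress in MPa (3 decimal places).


stress = F / (overlap * width)
= 18259 / (37 * 35)
= 14.100 MPa

14.100


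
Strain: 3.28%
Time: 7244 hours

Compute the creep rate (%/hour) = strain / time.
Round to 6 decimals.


Creep rate = 3.28 / 7244
= 0.000453 %/h

0.000453


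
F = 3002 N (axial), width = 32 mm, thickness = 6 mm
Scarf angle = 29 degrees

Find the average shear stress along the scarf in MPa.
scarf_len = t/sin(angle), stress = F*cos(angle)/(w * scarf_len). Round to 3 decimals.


scarf_len = 6/sin(29 deg) = 12.3760
cos(29 deg) = 0.874620
stress = 3002*0.874620/(32*12.3760) = 6.630 MPa

6.630


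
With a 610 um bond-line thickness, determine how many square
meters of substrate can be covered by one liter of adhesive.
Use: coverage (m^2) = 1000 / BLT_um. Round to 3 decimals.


Coverage = 1000 / 610 = 1.639 m^2

1.639


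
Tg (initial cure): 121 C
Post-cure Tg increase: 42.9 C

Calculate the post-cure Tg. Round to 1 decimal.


Post-cure Tg = 121 + 42.9 = 163.9 C

163.9


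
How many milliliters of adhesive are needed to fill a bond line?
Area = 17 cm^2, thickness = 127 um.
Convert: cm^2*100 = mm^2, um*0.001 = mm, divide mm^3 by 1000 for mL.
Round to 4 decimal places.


= (17 * 100) * (127 * 0.001) / 1000
= 0.2159 mL

0.2159


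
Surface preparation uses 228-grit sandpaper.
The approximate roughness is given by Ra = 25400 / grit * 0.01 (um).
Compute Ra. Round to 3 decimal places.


Ra = 25400 / 228 * 0.01
= 254 / 228
= 1.114 um

1.114


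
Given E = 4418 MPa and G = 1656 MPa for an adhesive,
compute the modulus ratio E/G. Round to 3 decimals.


E/G ratio = 4418 / 1656 = 2.668

2.668


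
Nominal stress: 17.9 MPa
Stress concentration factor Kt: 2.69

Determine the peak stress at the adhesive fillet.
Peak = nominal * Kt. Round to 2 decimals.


Peak stress = 17.9 * 2.69
= 48.15 MPa

48.15


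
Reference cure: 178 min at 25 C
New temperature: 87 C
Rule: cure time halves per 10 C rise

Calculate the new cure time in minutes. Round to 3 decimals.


factor = 2^((87-25)/10) = 73.5167
t_new = 178 / 73.5167 = 2.421 min

2.421


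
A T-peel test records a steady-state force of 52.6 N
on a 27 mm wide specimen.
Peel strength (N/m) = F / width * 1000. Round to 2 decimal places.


Peel strength = 52.6 / 27 * 1000
= 1948.15 N/m

1948.15


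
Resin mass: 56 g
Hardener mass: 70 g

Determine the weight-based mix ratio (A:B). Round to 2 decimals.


Ratio = 56 / 70 = 0.80

0.80


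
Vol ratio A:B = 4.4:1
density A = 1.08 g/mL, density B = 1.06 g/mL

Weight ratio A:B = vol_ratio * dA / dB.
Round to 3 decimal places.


Weight ratio = 4.4 * 1.08 / 1.06
= 4.483

4.483


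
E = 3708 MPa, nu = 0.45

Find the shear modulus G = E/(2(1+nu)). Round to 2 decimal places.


G = 3708 / (2 * 1.45)
= 1278.62 MPa

1278.62


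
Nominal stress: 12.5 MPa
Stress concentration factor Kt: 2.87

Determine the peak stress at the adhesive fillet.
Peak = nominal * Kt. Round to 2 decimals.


Peak stress = 12.5 * 2.87
= 35.88 MPa

35.88


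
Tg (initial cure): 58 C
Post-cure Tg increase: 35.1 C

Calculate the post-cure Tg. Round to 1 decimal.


Post-cure Tg = 58 + 35.1 = 93.1 C

93.1


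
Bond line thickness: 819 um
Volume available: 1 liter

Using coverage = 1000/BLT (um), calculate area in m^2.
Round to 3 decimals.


1 L = 1e6 mm^3, thickness = 819 um = 0.819 mm
Area = 1e6 / 0.819 mm^2 = (1e6 / 0.819) / 1e6 m^2 = 1000 / 819 m^2
= 1.221 m^2

1.221


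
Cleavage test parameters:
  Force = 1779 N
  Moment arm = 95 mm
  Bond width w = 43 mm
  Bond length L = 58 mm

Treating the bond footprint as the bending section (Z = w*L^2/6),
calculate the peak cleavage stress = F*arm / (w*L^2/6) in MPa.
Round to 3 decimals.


M = 1779 * 95 = 169005 N*mm
Z = 43 * 58^2 / 6 = 144652 / 6 mm^3
sigma = M / Z = 6 * 169005 / 144652 = 1014030 / 144652
= 7.010 MPa

7.010


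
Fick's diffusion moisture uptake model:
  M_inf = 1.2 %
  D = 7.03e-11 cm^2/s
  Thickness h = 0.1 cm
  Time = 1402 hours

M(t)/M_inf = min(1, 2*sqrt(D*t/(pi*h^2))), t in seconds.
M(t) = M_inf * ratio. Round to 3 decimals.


t_sec = 1402 * 3600 = 5047200
ratio = 2*sqrt(7.03e-11*5047200/(pi*0.1^2))
= min(1, 0.212548)
= 0.212548
M(t) = 1.2 * 0.212548 = 0.255 %

0.255


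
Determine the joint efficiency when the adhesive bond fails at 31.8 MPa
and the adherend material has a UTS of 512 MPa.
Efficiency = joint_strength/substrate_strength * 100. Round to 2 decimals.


Joint efficiency = 31.8 / 512 * 100
= 6.21%

6.21


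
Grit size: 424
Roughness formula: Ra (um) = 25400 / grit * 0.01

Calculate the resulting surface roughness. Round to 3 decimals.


Ra = 25400 / 424 * 0.01
= 0.599 um

0.599


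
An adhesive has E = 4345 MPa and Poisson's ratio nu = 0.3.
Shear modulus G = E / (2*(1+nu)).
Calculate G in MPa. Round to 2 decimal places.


G = 4345 / (2*(1+0.3))
= 4345 / 2.60
= 1671.15 MPa

1671.15


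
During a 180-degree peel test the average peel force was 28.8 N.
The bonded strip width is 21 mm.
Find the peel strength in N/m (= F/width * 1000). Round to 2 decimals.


Peel strength = F/width * 1000
= 28.8 / 21 * 1000
= 1371.43 N/m

1371.43


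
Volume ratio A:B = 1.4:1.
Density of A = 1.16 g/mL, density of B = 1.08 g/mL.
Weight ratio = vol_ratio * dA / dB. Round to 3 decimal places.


Wt ratio = 1.4 * 1.16 / 1.08
= 1.504

1.504


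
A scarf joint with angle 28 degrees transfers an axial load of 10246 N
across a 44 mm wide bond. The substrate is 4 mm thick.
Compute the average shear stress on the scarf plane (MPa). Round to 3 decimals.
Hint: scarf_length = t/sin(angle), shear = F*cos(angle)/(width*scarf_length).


scarf_length = 4 / sin(28 deg) = 8.5202 mm
cos(28 deg) = 0.882948
shear stress = 10246 * 0.882948 / (44 * 8.5202)
= 24.132 MPa

24.132


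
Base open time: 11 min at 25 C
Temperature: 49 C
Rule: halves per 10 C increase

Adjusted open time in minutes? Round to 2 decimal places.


Acceleration = 2^((49-25)/10) = 5.2780
Open time = 11 / 5.2780 = 2.08 min

2.08


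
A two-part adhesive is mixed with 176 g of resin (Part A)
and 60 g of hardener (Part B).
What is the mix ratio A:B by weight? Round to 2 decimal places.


Mix ratio = mass_A / mass_B
= 176 / 60
= 2.93

2.93


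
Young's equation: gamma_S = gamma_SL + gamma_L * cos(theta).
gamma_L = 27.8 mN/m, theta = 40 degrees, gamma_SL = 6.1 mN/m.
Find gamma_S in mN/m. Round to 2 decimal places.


cos(40 deg) = 0.766044
gamma_S = 6.1 + 27.8 * 0.766044
= 27.40 mN/m

27.40


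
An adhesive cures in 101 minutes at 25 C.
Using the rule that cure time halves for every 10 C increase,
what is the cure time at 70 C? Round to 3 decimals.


Factor = 2^((70 - 25) / 10) = 22.6274
Cure time = 101 / 22.6274
= 4.464 minutes

4.464


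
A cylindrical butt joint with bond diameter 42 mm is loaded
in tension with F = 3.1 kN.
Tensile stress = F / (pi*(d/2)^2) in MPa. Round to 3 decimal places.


Area = pi * (42/2)^2 = 1385.4424 mm^2
Stress = 3.1*1000 / 1385.4424
= 2.238 MPa

2.238


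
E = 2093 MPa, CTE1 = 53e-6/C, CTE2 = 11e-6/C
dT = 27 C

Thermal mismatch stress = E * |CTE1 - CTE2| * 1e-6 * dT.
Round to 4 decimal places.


= 2093 * 42e-6 * 27
= 2.3735 MPa

2.3735


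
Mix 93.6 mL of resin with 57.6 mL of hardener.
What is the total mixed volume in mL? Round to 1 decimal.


Total = 93.6 + 57.6 = 151.2 mL

151.2


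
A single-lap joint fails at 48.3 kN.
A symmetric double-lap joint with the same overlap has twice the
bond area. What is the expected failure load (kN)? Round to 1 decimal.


Double-lap load = 2 * 48.3 = 96.6 kN

96.6


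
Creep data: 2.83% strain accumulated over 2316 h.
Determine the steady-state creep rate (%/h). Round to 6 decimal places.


Rate = 2.83 / 2316 = 0.001222 %/h

0.001222


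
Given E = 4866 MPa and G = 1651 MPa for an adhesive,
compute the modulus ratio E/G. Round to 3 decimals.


E/G ratio = 4866 / 1651 = 2.947

2.947


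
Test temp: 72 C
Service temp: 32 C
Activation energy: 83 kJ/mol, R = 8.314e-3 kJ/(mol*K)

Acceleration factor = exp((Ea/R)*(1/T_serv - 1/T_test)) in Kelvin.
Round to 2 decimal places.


AF = exp((83/0.008314)*(1/305.15 - 1/345.15))
= 44.32

44.32


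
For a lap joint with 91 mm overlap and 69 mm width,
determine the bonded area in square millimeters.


Area = 91 * 69 = 6279 mm^2

6279


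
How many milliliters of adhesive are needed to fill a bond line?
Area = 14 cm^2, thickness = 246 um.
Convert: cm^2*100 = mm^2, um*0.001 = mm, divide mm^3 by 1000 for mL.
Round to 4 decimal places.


= (14 * 100) * (246 * 0.001) / 1000
= 0.3444 mL

0.3444


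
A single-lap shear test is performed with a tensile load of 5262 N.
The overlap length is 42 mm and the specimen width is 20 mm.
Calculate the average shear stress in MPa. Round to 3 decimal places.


Shear stress = F / (overlap * width)
= 5262 / (42 * 20)
= 5262 / 840
= 6.264 MPa

6.264


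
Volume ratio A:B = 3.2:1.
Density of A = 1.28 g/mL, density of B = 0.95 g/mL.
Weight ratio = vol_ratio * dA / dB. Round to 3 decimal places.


Wt ratio = 3.2 * 1.28 / 0.95
= 4.312

4.312


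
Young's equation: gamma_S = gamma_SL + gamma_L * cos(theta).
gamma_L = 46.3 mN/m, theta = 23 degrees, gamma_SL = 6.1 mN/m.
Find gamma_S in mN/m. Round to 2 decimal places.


cos(23 deg) = 0.920505
gamma_S = 6.1 + 46.3 * 0.920505
= 48.72 mN/m

48.72


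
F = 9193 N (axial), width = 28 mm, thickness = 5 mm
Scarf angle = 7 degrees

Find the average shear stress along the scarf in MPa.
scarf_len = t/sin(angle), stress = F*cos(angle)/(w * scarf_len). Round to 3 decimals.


scarf_len = 5/sin(7 deg) = 41.0275
cos(7 deg) = 0.992546
stress = 9193*0.992546/(28*41.0275) = 7.943 MPa

7.943


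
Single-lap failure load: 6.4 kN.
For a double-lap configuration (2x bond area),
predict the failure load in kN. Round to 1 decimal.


Failure load = 6.4 * 2 = 12.8 kN

12.8


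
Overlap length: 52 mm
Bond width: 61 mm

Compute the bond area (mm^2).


Bond area = 52 * 61 = 3172 mm^2

3172


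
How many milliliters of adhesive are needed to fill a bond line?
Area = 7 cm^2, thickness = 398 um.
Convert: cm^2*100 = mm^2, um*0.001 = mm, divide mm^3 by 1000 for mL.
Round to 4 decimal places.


= (7 * 100) * (398 * 0.001) / 1000
= 0.2786 mL

0.2786


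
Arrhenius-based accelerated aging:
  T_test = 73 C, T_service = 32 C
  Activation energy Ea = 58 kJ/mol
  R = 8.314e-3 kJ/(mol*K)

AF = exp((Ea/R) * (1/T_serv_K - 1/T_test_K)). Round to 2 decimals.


T_test_K = 346.15, T_serv_K = 305.15
AF = exp((58/8.314e-3) * (1/305.15 - 1/346.15))
= 15.00

15.00


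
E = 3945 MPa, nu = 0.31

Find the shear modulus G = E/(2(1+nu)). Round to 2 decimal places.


G = 3945 / (2 * 1.31)
= 1505.73 MPa

1505.73


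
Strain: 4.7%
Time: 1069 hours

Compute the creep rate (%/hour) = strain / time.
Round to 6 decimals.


Creep rate = 4.7 / 1069
= 0.004397 %/h

0.004397


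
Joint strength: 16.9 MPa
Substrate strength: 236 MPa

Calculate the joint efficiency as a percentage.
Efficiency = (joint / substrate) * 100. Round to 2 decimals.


Efficiency = (16.9 / 236) * 100 = 7.16%

7.16


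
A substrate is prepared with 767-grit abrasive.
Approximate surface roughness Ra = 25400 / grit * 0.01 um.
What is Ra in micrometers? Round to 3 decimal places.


Ra = 25400 / 767 * 0.01 = 0.331 um

0.331


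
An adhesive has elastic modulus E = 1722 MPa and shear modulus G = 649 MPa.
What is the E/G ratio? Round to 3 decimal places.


E/G = 1722 / 649 = 2.653

2.653


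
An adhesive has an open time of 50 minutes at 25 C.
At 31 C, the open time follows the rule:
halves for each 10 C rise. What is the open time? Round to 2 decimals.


Factor = 2^((31-25)/10) = 1.5157
Open time = 50 / 1.5157 = 32.99 min

32.99


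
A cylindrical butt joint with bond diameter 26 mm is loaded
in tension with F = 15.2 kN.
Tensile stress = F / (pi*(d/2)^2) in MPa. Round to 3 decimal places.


Area = pi * (26/2)^2 = 530.9292 mm^2
Stress = 15.2*1000 / 530.9292
= 28.629 MPa

28.629


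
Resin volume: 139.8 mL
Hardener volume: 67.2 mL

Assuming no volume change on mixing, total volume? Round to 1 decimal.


V_total = 139.8 + 67.2 = 207.0 mL

207.0


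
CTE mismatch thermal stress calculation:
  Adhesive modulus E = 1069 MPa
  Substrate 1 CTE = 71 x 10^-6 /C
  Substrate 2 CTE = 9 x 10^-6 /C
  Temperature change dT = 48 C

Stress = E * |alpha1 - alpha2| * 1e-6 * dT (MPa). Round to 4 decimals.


delta_alpha = |71 - 9| = 62 x 10^-6/C
Stress = 1069 * 62e-6 * 48
= 3.1813 MPa

3.1813


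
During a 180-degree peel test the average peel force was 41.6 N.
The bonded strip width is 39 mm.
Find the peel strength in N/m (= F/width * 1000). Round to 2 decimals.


Peel strength = F/width * 1000
= 41.6 / 39 * 1000
= 1066.67 N/m

1066.67


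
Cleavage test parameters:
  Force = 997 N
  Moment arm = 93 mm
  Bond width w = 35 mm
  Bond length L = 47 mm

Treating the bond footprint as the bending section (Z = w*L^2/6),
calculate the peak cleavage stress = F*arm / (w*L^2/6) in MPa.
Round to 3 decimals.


M = 997 * 93 = 92721 N*mm
Z = 35 * 47^2 / 6 = 77315 / 6 mm^3
sigma = M / Z = 6 * 92721 / 77315 = 556326 / 77315
= 7.196 MPa

7.196


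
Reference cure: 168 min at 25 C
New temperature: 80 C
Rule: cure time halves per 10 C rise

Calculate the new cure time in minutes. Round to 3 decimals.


factor = 2^((80-25)/10) = 45.2548
t_new = 168 / 45.2548 = 3.712 min

3.712


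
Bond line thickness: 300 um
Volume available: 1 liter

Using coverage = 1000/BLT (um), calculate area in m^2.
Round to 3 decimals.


1 L = 1e6 mm^3, thickness = 300 um = 0.3 mm
Area = 1e6 / 0.3 mm^2 = (1e6 / 0.3) / 1e6 m^2 = 1000 / 300 m^2
= 3.333 m^2

3.333


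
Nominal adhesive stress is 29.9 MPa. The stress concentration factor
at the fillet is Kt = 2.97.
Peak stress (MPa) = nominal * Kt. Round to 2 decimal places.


Peak = 29.9 * 2.97 = 88.80 MPa

88.80


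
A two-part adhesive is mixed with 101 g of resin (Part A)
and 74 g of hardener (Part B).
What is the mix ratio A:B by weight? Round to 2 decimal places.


Mix ratio = mass_A / mass_B
= 101 / 74
= 1.36

1.36


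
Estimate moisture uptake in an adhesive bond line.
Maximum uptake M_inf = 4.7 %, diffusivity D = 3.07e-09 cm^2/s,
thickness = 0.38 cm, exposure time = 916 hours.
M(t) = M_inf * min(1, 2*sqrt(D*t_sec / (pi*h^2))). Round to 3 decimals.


Convert time: 916 h = 3297600 s
ratio = min(1, 2*sqrt(3.07e-09*3297600/(pi*0.38^2)))
= 0.298772
M(t) = 4.7 * 0.298772 = 1.404%

1.404


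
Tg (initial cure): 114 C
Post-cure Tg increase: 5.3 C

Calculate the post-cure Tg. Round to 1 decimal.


Post-cure Tg = 114 + 5.3 = 119.3 C

119.3


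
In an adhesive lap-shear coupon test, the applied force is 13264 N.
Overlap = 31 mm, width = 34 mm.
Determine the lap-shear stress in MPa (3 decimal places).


stress = F / (overlap * width)
= 13264 / (31 * 34)
= 12.584 MPa

12.584


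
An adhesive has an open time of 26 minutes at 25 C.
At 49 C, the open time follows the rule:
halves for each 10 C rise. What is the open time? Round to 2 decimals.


Factor = 2^((49-25)/10) = 5.2780
Open time = 26 / 5.2780 = 4.93 min

4.93


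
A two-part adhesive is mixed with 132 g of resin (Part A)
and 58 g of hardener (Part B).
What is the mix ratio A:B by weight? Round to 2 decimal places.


Mix ratio = mass_A / mass_B
= 132 / 58
= 2.28

2.28


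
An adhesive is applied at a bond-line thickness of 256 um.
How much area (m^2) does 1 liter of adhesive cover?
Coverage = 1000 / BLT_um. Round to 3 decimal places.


Coverage = 1000 / 256 = 3.906 m^2

3.906


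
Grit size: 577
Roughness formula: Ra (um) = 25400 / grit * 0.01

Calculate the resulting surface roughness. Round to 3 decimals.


Ra = 25400 / 577 * 0.01
= 0.440 um

0.440


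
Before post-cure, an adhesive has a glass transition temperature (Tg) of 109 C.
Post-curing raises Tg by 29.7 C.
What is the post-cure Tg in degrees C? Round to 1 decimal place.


Tg_post = Tg_base + delta_Tg
= 109 + 29.7
= 138.7 C

138.7


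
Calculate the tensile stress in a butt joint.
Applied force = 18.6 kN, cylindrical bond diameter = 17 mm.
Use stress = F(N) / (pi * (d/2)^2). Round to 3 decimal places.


A = pi * 8.5^2 = 226.9801 mm^2
sigma = 18600.0 / 226.9801 = 81.946 MPa

81.946


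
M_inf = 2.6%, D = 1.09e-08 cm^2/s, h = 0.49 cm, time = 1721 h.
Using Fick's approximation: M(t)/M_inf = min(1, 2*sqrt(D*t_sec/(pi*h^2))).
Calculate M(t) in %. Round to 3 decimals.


t = 6195600 s
ratio = min(1, 2*sqrt(1.09e-08*6195600/(pi*0.2401)))
= 0.598431
M(t) = 2.6 * 0.598431 = 1.556%

1.556


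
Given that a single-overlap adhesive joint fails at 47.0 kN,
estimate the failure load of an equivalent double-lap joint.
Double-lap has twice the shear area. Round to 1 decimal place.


Double-lap factor = 2
Expected load = 47.0 * 2 = 94.0 kN

94.0


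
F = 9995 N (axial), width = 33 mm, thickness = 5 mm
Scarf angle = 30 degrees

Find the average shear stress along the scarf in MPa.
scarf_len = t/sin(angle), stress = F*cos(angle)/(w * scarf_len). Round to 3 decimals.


scarf_len = 5/sin(30 deg) = 10.0000
cos(30 deg) = 0.866025
stress = 9995*0.866025/(33*10.0000) = 26.230 MPa

26.230


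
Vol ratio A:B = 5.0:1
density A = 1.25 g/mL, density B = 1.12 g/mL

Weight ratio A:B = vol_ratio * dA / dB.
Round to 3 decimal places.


Weight ratio = 5.0 * 1.25 / 1.12
= 5.580

5.580


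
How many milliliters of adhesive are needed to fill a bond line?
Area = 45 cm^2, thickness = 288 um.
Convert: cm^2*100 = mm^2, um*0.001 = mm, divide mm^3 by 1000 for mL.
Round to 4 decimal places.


= (45 * 100) * (288 * 0.001) / 1000
= 1.2960 mL

1.2960


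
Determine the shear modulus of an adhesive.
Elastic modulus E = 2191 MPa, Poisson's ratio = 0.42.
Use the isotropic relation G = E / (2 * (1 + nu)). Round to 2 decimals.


G = 2191 / (2*(1+0.42)) = 2191 / 2.84
= 771.48 MPa

771.48


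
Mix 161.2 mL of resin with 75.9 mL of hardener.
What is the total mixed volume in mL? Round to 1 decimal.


Total = 161.2 + 75.9 = 237.1 mL

237.1


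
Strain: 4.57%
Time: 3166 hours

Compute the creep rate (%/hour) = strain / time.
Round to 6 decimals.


Creep rate = 4.57 / 3166
= 0.001443 %/h

0.001443


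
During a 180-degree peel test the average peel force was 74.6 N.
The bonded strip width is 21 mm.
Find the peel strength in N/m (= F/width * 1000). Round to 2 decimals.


Peel strength = F/width * 1000
= 74.6 / 21 * 1000
= 3552.38 N/m

3552.38


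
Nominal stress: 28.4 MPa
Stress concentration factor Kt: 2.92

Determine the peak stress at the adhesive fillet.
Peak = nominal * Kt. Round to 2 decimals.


Peak stress = 28.4 * 2.92
= 82.93 MPa

82.93


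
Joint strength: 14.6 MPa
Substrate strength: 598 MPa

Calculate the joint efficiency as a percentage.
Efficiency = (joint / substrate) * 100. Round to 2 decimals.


Efficiency = (14.6 / 598) * 100 = 2.44%

2.44


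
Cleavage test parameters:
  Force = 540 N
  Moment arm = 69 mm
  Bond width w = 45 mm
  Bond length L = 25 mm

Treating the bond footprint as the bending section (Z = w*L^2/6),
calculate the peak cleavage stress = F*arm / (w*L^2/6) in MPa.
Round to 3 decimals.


M = 540 * 69 = 37260 N*mm
Z = 45 * 25^2 / 6 = 28125 / 6 mm^3
sigma = M / Z = 6 * 37260 / 28125 = 223560 / 28125
= 7.949 MPa

7.949


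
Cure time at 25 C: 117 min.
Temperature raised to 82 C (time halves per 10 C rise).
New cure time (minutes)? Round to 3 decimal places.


Acceleration factor = 2^(57/10) = 51.9842
New time = 117 / 51.9842 = 2.251 min

2.251


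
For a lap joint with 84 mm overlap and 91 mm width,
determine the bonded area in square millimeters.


Area = 84 * 91 = 7644 mm^2

7644


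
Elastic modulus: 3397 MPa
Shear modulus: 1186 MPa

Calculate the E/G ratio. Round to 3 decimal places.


E / G = 3397 / 1186 = 2.864

2.864


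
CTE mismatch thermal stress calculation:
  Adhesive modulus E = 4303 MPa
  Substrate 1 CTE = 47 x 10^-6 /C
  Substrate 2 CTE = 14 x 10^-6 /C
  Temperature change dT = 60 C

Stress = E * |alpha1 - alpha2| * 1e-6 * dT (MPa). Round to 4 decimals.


delta_alpha = |47 - 14| = 33 x 10^-6/C
Stress = 4303 * 33e-6 * 60
= 8.5199 MPa

8.5199


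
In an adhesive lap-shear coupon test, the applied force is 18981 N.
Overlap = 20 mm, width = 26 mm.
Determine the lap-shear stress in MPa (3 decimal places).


stress = F / (overlap * width)
= 18981 / (20 * 26)
= 36.502 MPa

36.502


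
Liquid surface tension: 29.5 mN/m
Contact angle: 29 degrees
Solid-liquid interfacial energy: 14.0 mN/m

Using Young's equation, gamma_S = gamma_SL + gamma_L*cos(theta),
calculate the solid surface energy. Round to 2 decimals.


gamma_S = 14.0 + 29.5 * cos(29)
= 39.80 mN/m

39.80


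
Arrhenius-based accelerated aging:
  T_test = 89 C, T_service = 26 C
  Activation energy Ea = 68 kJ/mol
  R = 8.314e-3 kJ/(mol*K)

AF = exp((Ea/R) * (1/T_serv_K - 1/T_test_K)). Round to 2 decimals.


T_test_K = 362.15, T_serv_K = 299.15
AF = exp((68/8.314e-3) * (1/299.15 - 1/362.15))
= 116.31

116.31


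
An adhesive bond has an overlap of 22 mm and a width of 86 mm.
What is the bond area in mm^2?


Bond area = overlap * width
= 22 * 86
= 1892 mm^2

1892


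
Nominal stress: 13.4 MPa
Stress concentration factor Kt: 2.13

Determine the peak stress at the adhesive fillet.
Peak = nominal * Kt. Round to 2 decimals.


Peak stress = 13.4 * 2.13
= 28.54 MPa

28.54


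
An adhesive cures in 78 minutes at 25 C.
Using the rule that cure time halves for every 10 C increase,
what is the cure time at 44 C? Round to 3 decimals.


Factor = 2^((44 - 25) / 10) = 3.7321
Cure time = 78 / 3.7321
= 20.900 minutes

20.900


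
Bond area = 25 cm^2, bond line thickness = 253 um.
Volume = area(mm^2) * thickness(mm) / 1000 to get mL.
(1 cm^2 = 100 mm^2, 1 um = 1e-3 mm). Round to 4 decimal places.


area_mm2 = 25 * 100 = 2500
blt_mm = 253 * 1e-3 = 0.253
vol_mm3 = 2500 * 0.253 = 632.5
vol_mL = 632.5 / 1000 = 0.6325 mL

0.6325


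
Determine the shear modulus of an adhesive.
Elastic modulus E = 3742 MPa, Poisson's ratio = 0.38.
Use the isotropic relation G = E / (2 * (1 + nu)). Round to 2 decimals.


G = 3742 / (2*(1+0.38)) = 3742 / 2.76
= 1355.80 MPa

1355.80


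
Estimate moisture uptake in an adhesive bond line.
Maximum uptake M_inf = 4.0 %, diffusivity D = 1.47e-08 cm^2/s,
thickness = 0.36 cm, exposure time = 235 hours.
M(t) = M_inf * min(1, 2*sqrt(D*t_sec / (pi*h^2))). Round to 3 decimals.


Convert time: 235 h = 846000 s
ratio = min(1, 2*sqrt(1.47e-08*846000/(pi*0.36^2)))
= 0.349540
M(t) = 4.0 * 0.349540 = 1.398%

1.398


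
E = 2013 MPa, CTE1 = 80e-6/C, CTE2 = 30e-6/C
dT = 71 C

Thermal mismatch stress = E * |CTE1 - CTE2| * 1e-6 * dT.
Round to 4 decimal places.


= 2013 * 50e-6 * 71
= 7.1462 MPa

7.1462


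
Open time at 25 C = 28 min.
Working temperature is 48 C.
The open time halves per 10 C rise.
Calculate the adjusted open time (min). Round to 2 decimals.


factor = 2^((48 - 25) / 10) = 4.9246
ot = 28 / 4.9246 = 5.69 min

5.69


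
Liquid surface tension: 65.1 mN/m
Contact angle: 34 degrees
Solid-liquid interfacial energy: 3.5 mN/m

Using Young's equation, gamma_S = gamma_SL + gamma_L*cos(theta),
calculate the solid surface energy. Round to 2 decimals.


gamma_S = 3.5 + 65.1 * cos(34)
= 57.47 mN/m

57.47


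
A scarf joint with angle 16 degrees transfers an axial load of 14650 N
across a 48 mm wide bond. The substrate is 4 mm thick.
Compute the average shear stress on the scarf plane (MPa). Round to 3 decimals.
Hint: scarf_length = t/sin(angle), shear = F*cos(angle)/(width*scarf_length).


scarf_length = 4 / sin(16 deg) = 14.5118 mm
cos(16 deg) = 0.961262
shear stress = 14650 * 0.961262 / (48 * 14.5118)
= 20.217 MPa

20.217


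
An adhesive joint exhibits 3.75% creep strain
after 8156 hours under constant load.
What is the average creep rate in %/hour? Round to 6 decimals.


Creep rate = strain / time
= 3.75 / 8156
= 0.000460 %/h

0.000460


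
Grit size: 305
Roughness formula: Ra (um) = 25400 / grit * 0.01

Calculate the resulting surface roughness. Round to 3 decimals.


Ra = 25400 / 305 * 0.01
= 0.833 um

0.833


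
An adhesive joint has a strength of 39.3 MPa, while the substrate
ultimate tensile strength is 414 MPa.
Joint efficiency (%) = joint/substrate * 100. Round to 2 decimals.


Efficiency = 39.3 / 414 * 100
= 9.49%

9.49


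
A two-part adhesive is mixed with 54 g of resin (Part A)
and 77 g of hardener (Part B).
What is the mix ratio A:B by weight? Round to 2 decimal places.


Mix ratio = mass_A / mass_B
= 54 / 77
= 0.70

0.70


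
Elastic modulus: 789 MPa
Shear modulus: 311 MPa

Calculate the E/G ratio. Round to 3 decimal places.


E / G = 789 / 311 = 2.537

2.537


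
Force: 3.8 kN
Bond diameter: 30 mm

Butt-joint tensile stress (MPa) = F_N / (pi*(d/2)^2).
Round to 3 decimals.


F_N = 3.8 * 1000 = 3800.0 N
A = pi*(15.0)^2 = 706.8583 mm^2
stress = 3800.0 / 706.8583 = 5.376 MPa

5.376


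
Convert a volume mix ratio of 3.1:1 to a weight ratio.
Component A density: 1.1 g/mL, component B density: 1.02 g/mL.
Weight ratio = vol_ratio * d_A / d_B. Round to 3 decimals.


= 3.1 * 1.1 / 1.02 = 3.343

3.343


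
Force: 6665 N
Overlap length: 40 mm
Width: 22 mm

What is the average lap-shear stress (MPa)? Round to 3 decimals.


Average shear stress = F / (overlap * width)
= 6665 / (40 * 22)
= 7.574 MPa

7.574


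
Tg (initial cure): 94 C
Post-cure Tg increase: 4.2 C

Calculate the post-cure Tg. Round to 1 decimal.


Post-cure Tg = 94 + 4.2 = 98.2 C

98.2


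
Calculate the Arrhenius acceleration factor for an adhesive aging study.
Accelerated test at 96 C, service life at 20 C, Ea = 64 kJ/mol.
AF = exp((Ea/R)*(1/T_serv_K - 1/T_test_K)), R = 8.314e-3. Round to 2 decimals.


T_test = 369.15 K, T_serv = 293.15 K
Ea/R = 64 / 0.008314 = 7697.86
AF = exp(7697.86 * (1/293.15 - 1/369.15))
= 222.78

222.78


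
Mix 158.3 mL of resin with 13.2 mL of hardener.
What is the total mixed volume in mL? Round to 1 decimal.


Total = 158.3 + 13.2 = 171.5 mL

171.5


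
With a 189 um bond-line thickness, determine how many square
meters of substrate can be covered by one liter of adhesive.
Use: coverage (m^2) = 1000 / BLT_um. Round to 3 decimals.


Coverage = 1000 / 189 = 5.291 m^2

5.291


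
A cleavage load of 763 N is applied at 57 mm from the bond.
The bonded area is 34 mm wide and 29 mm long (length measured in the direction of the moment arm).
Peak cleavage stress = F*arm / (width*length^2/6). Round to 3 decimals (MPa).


Moment = 763 * 57 = 43491 N*mm
Section modulus = 34 * 841 / 6 = 28594 / 6 mm^3
Stress = 43491 / (28594 / 6) = 260946 / 28594
= 9.126 MPa

9.126


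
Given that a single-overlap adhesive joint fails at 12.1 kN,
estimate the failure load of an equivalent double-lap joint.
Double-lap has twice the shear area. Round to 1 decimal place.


Double-lap factor = 2
Expected load = 12.1 * 2 = 24.2 kN

24.2


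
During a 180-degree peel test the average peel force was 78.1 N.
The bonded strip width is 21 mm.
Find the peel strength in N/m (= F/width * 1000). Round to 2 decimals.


Peel strength = F/width * 1000
= 78.1 / 21 * 1000
= 3719.05 N/m

3719.05


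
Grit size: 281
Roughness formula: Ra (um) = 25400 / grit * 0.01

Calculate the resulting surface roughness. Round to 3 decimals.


Ra = 25400 / 281 * 0.01
= 0.904 um

0.904


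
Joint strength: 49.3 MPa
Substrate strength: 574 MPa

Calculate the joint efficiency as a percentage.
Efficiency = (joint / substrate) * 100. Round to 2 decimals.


Efficiency = (49.3 / 574) * 100 = 8.59%

8.59


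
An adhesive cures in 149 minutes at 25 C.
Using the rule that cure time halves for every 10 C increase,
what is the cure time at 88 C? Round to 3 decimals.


Factor = 2^((88 - 25) / 10) = 78.7932
Cure time = 149 / 78.7932
= 1.891 minutes

1.891


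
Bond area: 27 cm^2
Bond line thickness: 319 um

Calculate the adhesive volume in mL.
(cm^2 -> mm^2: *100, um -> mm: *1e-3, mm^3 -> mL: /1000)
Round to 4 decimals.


V = 27*100 * 319*1e-3 / 1000
= 0.8613 mL

0.8613


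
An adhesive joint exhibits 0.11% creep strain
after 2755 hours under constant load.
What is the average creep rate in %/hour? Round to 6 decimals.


Creep rate = strain / time
= 0.11 / 2755
= 0.000040 %/h

0.000040


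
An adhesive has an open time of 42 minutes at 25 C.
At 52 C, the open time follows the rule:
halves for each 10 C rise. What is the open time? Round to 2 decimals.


Factor = 2^((52-25)/10) = 6.4980
Open time = 42 / 6.4980 = 6.46 min

6.46


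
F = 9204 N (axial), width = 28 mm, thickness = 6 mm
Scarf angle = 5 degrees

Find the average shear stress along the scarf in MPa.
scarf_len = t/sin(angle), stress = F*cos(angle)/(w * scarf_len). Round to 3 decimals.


scarf_len = 6/sin(5 deg) = 68.8423
cos(5 deg) = 0.996195
stress = 9204*0.996195/(28*68.8423) = 4.757 MPa

4.757


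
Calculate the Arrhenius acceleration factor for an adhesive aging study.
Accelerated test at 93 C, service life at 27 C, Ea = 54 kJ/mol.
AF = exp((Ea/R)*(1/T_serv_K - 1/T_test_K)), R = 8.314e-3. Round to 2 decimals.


T_test = 366.15 K, T_serv = 300.15 K
Ea/R = 54 / 0.008314 = 6495.07
AF = exp(6495.07 * (1/300.15 - 1/366.15))
= 49.43

49.43


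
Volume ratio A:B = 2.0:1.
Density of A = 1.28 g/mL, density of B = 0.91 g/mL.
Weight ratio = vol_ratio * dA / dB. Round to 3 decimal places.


Wt ratio = 2.0 * 1.28 / 0.91
= 2.813

2.813


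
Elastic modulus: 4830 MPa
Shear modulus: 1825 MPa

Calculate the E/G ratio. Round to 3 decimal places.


E / G = 4830 / 1825 = 2.647

2.647


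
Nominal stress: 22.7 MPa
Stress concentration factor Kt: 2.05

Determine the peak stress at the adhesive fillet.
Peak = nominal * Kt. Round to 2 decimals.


Peak stress = 22.7 * 2.05
= 46.54 MPa

46.54


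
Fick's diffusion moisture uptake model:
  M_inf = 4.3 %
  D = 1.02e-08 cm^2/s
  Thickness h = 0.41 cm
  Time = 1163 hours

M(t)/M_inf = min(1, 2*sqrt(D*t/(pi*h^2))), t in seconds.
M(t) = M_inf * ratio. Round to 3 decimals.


t_sec = 1163 * 3600 = 4186800
ratio = 2*sqrt(1.02e-08*4186800/(pi*0.41^2))
= min(1, 0.568738)
= 0.568738
M(t) = 4.3 * 0.568738 = 2.446 %

2.446


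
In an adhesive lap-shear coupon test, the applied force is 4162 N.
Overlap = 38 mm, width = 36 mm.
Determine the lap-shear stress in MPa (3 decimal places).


stress = F / (overlap * width)
= 4162 / (38 * 36)
= 3.042 MPa

3.042


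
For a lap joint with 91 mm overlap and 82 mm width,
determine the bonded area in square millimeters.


Area = 91 * 82 = 7462 mm^2

7462


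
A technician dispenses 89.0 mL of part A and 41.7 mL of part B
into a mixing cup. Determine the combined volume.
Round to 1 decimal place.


Combined volume = 89.0 + 41.7
= 130.7 mL

130.7


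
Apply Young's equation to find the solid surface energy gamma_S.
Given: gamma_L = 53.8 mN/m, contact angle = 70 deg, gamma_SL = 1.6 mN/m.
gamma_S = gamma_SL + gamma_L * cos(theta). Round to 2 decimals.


theta_rad = 70 * pi/180 = 1.221730
gamma_S = 1.6 + 53.8 * cos(1.221730)
= 20.00 mN/m

20.00


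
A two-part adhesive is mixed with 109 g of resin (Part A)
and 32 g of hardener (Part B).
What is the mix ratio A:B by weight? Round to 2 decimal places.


Mix ratio = mass_A / mass_B
= 109 / 32
= 3.41

3.41


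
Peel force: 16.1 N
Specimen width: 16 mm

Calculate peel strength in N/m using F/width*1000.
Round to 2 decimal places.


Peel strength = 16.1 / 16 * 1000 = 1006.25 N/m

1006.25


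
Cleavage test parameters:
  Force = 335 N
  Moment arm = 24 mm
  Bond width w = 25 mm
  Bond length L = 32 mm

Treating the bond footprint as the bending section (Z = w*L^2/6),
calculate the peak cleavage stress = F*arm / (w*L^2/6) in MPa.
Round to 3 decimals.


M = 335 * 24 = 8040 N*mm
Z = 25 * 32^2 / 6 = 25600 / 6 mm^3
sigma = M / Z = 6 * 8040 / 25600 = 48240 / 25600
= 1.884 MPa

1.884


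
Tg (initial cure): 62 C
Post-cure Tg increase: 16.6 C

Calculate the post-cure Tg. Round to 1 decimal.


Post-cure Tg = 62 + 16.6 = 78.6 C

78.6


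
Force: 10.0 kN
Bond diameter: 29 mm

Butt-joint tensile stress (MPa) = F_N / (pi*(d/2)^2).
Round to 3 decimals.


F_N = 10.0 * 1000 = 10000.0 N
A = pi*(14.5)^2 = 660.5199 mm^2
stress = 10000.0 / 660.5199 = 15.140 MPa

15.140


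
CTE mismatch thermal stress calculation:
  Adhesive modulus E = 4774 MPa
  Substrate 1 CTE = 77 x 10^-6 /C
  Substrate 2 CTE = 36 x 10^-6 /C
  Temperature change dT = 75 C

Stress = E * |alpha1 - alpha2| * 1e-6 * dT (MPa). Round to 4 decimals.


delta_alpha = |77 - 36| = 41 x 10^-6/C
Stress = 4774 * 41e-6 * 75
= 14.6801 MPa

14.6801


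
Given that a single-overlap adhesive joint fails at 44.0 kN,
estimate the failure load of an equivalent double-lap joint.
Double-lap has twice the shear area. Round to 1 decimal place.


Double-lap factor = 2
Expected load = 44.0 * 2 = 88.0 kN

88.0


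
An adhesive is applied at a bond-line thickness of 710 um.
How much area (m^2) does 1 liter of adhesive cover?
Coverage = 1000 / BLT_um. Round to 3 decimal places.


Coverage = 1000 / 710 = 1.408 m^2

1.408


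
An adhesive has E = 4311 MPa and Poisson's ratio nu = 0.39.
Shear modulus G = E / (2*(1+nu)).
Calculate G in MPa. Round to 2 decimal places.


G = 4311 / (2*(1+0.39))
= 4311 / 2.78
= 1550.72 MPa

1550.72


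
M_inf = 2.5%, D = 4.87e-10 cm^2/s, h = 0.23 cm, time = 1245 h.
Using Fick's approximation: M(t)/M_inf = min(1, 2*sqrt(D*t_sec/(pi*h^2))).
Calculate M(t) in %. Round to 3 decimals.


t = 4482000 s
ratio = min(1, 2*sqrt(4.87e-10*4482000/(pi*0.0529)))
= 0.229207
M(t) = 2.5 * 0.229207 = 0.573%

0.573


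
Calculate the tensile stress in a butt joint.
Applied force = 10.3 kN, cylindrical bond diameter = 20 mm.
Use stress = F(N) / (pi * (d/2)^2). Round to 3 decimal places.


A = pi * 10.0^2 = 314.1593 mm^2
sigma = 10300.0 / 314.1593 = 32.786 MPa

32.786


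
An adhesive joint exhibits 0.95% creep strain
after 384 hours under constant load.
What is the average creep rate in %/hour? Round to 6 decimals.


Creep rate = strain / time
= 0.95 / 384
= 0.002474 %/h

0.002474


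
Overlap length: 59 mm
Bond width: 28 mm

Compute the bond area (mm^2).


Bond area = 59 * 28 = 1652 mm^2

1652


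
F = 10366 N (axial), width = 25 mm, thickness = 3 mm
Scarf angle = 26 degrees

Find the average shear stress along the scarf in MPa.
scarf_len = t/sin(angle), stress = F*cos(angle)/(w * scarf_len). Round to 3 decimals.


scarf_len = 3/sin(26 deg) = 6.8435
cos(26 deg) = 0.898794
stress = 10366*0.898794/(25*6.8435) = 54.457 MPa

54.457


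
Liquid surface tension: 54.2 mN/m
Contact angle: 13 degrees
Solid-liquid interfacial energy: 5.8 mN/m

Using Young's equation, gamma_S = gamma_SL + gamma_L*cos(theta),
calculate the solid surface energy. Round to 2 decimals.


gamma_S = 5.8 + 54.2 * cos(13)
= 58.61 mN/m

58.61


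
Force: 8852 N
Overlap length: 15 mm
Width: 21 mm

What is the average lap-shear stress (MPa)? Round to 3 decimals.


Average shear stress = F / (overlap * width)
= 8852 / (15 * 21)
= 28.102 MPa

28.102


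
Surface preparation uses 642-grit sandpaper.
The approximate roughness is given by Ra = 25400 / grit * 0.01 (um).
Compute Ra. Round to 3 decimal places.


Ra = 25400 / 642 * 0.01
= 254 / 642
= 0.396 um

0.396


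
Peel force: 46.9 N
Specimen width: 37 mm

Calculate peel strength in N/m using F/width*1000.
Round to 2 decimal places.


Peel strength = 46.9 / 37 * 1000 = 1267.57 N/m

1267.57


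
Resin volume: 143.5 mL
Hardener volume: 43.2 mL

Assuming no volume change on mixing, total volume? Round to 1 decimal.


V_total = 143.5 + 43.2 = 186.7 mL

186.7


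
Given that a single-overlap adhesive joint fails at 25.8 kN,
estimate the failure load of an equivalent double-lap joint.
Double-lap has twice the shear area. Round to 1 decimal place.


Double-lap factor = 2
Expected load = 25.8 * 2 = 51.6 kN

51.6


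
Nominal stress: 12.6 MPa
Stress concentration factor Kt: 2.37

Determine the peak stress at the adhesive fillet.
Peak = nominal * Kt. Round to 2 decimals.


Peak stress = 12.6 * 2.37
= 29.86 MPa

29.86


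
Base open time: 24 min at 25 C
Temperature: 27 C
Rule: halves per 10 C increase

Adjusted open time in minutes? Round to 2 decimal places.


Acceleration = 2^((27-25)/10) = 1.1487
Open time = 24 / 1.1487 = 20.89 min

20.89


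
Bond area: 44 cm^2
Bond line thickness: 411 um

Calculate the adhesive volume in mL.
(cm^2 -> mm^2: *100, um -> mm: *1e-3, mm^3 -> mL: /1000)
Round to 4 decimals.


V = 44*100 * 411*1e-3 / 1000
= 1.8084 mL

1.8084


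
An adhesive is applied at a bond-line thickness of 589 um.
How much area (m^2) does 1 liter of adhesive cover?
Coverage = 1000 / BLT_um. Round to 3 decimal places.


Coverage = 1000 / 589 = 1.698 m^2

1.698


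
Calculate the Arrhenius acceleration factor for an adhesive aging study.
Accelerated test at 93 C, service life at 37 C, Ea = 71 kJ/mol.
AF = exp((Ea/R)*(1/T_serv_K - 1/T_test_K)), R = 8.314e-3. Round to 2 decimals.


T_test = 366.15 K, T_serv = 310.15 K
Ea/R = 71 / 0.008314 = 8539.81
AF = exp(8539.81 * (1/310.15 - 1/366.15))
= 67.44

67.44
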